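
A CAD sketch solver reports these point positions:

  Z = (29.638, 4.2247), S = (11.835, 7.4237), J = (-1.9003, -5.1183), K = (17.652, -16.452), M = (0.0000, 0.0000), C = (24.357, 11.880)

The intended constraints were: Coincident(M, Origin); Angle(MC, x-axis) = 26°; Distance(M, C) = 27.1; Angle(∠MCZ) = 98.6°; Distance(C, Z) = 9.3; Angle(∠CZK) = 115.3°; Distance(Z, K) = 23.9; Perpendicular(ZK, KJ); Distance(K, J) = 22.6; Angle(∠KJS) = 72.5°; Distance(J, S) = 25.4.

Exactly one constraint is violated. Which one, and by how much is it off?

Distance(J, S) = 25.4 — off by 6.80.

M = (0.00, 0.00) ✓; MC at 26.00° ✓; |MC| = 27.10 ✓; ∠MCZ = 98.60° ✓; |CZ| = 9.300 ✓; ∠CZK = 115.3° ✓; |ZK| = 23.90 ✓; ∠(ZK, KJ) = 90.00° ✓; |KJ| = 22.60 ✓; ∠KJS = 72.50° ✓; |JS| = 18.60 ✗.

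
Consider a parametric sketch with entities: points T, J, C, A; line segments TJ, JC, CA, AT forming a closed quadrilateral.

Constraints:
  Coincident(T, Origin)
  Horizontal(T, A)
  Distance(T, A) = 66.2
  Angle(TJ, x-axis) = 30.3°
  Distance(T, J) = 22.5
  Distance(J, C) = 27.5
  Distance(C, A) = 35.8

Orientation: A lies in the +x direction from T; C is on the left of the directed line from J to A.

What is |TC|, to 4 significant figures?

49.98

Checks: T = (0.00, 0.00) ✓; |JC| = 27.50 ✓; |CA| = 35.80 ✓.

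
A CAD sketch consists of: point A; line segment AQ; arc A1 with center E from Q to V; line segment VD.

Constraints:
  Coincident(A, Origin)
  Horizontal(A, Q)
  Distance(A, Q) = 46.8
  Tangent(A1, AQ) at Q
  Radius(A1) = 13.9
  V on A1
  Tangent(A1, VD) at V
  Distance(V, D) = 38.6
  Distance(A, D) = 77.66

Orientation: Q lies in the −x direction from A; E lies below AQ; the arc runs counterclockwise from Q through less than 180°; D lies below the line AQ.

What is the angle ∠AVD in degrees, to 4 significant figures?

97.45°

A is at the origin; A and Q share the same y with |AQ| = 46.8 and Q on the −x side, so Q = (-46.80, 0.000). A1 meets AQ tangentially, so EQ is at right angles to AQ, so E = Q + (0, -13.9) = (-46.80, -13.90). Since EV ⟂ VD (tangency), |ED| = √(13.9² + 38.6²) = 41.03 regardless of where V sits on A1. So D lies on both circle(A, 77.66) and circle(E, 41.03); the below-AQ intersection is D = (-55.91, -53.90). V is the foot of the tangent from D: V = (-60.60, -15.59).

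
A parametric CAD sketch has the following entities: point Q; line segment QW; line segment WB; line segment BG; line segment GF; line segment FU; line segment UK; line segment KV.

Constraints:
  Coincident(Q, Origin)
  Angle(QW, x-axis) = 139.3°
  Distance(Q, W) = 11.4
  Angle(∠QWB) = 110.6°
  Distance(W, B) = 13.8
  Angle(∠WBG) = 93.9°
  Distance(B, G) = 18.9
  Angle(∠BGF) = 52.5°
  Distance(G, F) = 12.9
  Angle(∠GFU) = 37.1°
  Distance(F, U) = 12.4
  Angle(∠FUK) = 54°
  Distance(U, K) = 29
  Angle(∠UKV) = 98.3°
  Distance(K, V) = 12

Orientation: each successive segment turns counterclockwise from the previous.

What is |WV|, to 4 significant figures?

32.04

Q is at the origin; QW runs at 139.3° with length 11.4, so W = (-8.643, 7.434). ∠QWB = 110.6° gives WB at -151.3° from the x-axis; with |WB| = 13.8, B = (-20.75, 0.8068). ∠WBG = 93.9° gives BG at -65.20° from the x-axis; with |BG| = 18.9, G = (-12.82, -16.35). ∠BGF = 52.5° gives GF at 62.30° from the x-axis; with |GF| = 12.9, F = (-6.823, -4.929). ∠GFU = 37.1° gives FU at -154.8° from the x-axis; with |FU| = 12.4, U = (-18.04, -10.21). ∠FUK = 54.0° gives UK at -28.80° from the x-axis; with |UK| = 29.0, K = (7.370, -24.18). ∠UKV = 98.3° gives KV at 52.90° from the x-axis; with |KV| = 12.0, V = (14.61, -14.61). Then |WV| = |V − W| = 32.04.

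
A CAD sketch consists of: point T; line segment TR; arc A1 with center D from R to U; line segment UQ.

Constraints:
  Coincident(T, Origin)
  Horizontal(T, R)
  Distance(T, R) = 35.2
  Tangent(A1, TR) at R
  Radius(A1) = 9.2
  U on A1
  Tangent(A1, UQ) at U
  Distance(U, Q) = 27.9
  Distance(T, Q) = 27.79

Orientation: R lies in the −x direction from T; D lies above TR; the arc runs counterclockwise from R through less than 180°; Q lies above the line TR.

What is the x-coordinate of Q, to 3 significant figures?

-10.8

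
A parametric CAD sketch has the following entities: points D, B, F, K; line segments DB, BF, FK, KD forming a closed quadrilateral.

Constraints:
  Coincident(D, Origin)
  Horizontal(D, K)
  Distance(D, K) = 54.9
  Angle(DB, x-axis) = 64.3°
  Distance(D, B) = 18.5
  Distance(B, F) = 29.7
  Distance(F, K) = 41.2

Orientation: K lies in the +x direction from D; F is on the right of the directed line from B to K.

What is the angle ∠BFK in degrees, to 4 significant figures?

87.56°

D is at the origin; D and K share the same y with |DK| = 54.9 and K in +x, so K = (54.9, 0). DB runs at 64.3° with |DB| = 18.5, so B = (8.023, 16.67). F is determined by |BF| = 29.7 and |FK| = 41.2 together: it lies at the intersection of circle(B, 29.7) and circle(K, 41.2). With |BK| = 49.75, the foot of the radical line on BK is 16.68 from B and the perpendicular offset is √(29.7² − 16.68²) = 24.57. Taking the right-of-BK solution: F = (15.51, -12.07).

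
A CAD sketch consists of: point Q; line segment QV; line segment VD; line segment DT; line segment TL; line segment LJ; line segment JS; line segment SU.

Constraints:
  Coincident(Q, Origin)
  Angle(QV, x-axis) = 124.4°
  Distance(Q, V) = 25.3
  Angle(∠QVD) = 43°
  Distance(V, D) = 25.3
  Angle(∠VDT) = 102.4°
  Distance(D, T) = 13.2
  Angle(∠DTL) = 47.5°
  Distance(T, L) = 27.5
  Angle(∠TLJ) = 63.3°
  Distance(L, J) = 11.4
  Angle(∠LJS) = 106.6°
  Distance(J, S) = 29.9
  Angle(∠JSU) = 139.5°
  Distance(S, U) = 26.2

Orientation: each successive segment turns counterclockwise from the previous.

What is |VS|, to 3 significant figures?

38.7

∠TLJ = 63.3° gives LJ at -132° from the x-axis; with |LJ| = 11.4, J = (-23.4, 8.22). ∠LJS = 106.6° gives JS at -58.4° from the x-axis; with |JS| = 29.9, S = (-7.76, -17.2). Then |VS| = |S − V| = 38.7.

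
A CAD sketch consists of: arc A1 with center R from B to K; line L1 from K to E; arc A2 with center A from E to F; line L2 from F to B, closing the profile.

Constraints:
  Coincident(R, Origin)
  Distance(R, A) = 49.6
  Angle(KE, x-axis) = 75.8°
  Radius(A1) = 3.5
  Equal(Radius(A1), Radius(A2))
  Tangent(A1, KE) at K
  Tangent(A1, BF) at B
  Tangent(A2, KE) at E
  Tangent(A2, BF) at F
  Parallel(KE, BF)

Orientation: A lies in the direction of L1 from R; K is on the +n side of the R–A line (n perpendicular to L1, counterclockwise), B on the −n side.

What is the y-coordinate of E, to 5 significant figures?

48.943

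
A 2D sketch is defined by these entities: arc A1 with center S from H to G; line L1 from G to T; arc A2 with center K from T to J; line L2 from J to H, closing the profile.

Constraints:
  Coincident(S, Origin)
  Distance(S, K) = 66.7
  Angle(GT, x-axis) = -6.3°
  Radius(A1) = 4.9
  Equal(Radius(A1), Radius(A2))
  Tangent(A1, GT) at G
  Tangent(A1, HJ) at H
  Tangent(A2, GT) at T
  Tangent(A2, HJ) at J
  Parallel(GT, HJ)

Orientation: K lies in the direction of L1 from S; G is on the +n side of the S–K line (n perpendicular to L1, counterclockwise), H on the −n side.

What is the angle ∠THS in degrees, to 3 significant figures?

81.6°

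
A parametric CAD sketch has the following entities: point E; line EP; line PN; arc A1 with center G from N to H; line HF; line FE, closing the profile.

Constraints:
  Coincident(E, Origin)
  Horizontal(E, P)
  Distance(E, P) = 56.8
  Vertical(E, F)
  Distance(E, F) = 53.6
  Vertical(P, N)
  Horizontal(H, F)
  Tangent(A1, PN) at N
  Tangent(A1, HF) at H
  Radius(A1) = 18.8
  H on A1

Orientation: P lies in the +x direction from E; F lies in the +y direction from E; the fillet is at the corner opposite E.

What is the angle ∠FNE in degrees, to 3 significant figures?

49.8°

E is at the origin; E and P share the same y with |EP| = 56.8 and P on the +x side, so P = (56.8, 0.00). E and F share the same x with |EF| = 53.6 and F on the +y side, so F = (0.00, 53.6). The virtual corner opposite E is at (56.8, 53.6). A1 meets PN tangentially, so GN is at right angles to PN and since A1 is tangent to HF there, GH ⟂ HF, with radius 18.8, so the center G sits 18.8 in from both sides at G = (38.0, 34.8). That places the tangent points at N = (56.8, 34.8) on PN and H = (38.0, 53.6) on HF. Then cos ∠FNE = NF·NE / (|NF||NE|), giving 49.8°.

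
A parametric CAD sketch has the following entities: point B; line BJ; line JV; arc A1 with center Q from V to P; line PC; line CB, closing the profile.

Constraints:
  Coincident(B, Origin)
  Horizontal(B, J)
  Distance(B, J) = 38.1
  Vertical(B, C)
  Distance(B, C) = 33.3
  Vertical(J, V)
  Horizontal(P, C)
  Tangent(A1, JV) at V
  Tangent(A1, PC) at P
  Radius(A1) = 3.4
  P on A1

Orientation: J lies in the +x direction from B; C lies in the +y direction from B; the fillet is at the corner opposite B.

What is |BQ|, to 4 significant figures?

45.81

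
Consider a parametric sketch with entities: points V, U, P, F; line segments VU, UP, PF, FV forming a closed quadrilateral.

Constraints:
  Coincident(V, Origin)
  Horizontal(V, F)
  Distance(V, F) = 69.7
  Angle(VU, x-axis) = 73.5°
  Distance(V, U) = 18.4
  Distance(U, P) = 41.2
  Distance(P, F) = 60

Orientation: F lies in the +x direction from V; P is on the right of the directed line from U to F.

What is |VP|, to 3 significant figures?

26.6

V is at the origin; VF is horizontal with |VF| = 69.7 and F in +x, so F = (69.7, 0). VU runs at 73.5° with |VU| = 18.4, so U = (5.23, 17.6). P is determined by |UP| = 41.2 and |PF| = 60.0 together: it lies at the intersection of circle(U, 41.2) and circle(F, 60.0). With |UF| = 66.8, the foot of the radical line on UF is 19.2 from U and the perpendicular offset is √(41.2² − 19.2²) = 36.5. Taking the right-of-UF solution: P = (14.1, -22.6).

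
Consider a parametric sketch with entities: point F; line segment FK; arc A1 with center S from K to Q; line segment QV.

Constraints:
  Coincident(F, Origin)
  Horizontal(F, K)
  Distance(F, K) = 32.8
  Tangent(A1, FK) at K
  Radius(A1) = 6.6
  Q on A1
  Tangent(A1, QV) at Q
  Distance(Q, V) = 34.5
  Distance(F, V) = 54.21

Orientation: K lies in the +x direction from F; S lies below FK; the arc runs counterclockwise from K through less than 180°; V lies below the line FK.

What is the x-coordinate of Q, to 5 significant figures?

26.393

F is at the origin; FK is horizontal with |FK| = 32.8 and K on the +x side, so K = (32.800, 0.0000). A1 meets FK tangentially, so SK is at right angles to FK, so S = K + (0, -6.6) = (32.800, -6.6000). Since SQ ⟂ QV (tangency), |SV| = √(6.6² + 34.5²) = 35.126 regardless of where Q sits on A1. So V lies on both circle(F, 54.21) and circle(S, 35.126); the below-FK intersection is V = (34.668, -41.676). Q is the foot of the tangent from V: Q = (26.393, -8.1830).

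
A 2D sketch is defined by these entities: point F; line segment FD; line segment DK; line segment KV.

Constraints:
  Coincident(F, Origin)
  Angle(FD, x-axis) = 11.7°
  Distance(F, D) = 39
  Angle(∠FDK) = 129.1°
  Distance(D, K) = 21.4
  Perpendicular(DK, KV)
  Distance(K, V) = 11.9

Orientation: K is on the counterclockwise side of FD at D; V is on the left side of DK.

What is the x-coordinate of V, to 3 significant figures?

37.5

∠FDK = 129.1°, so DK runs at 11.7° + (180° − 129.1°) = 62.6° from the x-axis; with |DK| = 21.4, K = D + 21.4·(cos 62.6°, sin 62.6°) = (48.0, 26.9). The perpendicularity gives KV at right angles to DK; with |KV| = 11.9 on the left of DK, V = K + 11.9·(-0.888, 0.460) = (37.5, 32.4). So V.x = 37.5.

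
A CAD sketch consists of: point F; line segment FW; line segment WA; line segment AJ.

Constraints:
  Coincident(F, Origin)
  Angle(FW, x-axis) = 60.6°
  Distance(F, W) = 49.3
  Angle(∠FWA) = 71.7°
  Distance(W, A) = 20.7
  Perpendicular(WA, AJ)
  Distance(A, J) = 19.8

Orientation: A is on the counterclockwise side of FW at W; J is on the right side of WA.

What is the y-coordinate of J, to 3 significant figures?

66.4

F is at the origin; FW runs at 60.6° with length 49.3, so W = 49.3·(cos 60.6°, sin 60.6°) = (24.2, 43.0). ∠FWA = 71.7°, so WA runs at 60.6° + (180° − 71.7°) = 169° from the x-axis; with |WA| = 20.7, A = W + 20.7·(cos 169°, sin 169°) = (3.89, 46.9). WA is perpendicular to AJ; with |AJ| = 19.8 on the right of WA, J = A + 19.8·(0.193, 0.981) = (7.70, 66.4). So J.y = 66.4.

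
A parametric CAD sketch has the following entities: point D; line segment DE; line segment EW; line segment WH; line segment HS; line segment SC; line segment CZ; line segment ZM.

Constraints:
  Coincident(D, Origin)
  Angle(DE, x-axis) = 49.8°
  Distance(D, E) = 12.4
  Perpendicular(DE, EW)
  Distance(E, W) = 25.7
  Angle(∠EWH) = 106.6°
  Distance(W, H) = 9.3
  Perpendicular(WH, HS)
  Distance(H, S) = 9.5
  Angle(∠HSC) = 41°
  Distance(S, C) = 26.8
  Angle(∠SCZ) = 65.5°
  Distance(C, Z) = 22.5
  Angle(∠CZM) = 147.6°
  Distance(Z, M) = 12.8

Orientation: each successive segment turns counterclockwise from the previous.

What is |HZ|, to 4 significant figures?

17.58

D is at the origin; DE runs at 49.8° with length 12.4, so E = (8.004, 9.471). The perpendicularity gives EW at right angles to DE, so EW runs at 139.8°; with |EW| = 25.7, W = (-11.63, 26.06). ∠EWH = 106.6° gives WH at -146.8° from the x-axis; with |WH| = 9.3, H = (-19.41, 20.97). The perpendicularity gives HS at right angles to WH, so HS runs at -56.80°; with |HS| = 9.5, S = (-14.21, 13.02). ∠HSC = 41.0° gives SC at 82.20° from the x-axis; with |SC| = 26.8, C = (-10.57, 39.57). ∠SCZ = 65.5° gives CZ at -163.3° from the x-axis; with |CZ| = 22.5, Z = (-32.12, 33.10). Then |HZ| = |Z − H| = 17.58.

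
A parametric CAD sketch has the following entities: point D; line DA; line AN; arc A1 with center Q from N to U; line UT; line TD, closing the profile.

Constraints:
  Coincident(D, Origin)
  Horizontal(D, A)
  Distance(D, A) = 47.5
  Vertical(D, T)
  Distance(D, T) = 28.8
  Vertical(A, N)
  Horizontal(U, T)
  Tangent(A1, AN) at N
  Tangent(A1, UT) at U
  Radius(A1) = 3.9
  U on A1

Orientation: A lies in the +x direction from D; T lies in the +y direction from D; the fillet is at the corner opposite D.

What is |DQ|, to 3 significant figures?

50.2

D is at the origin; DA is horizontal with |DA| = 47.5 and A on the +x side, so A = (47.5, 0.00). DT is vertical with |DT| = 28.8 and T on the +y side, so T = (0.00, 28.8). The virtual corner opposite D is at (47.5, 28.8). Tangency of A1 to AN means the radius QN is perpendicular to AN and A1 meets UT tangentially, so QU is at right angles to UT, with radius 3.9, so the center Q sits 3.9 in from both sides at Q = (43.6, 24.9). Then |DQ| = |Q − D| = 50.2.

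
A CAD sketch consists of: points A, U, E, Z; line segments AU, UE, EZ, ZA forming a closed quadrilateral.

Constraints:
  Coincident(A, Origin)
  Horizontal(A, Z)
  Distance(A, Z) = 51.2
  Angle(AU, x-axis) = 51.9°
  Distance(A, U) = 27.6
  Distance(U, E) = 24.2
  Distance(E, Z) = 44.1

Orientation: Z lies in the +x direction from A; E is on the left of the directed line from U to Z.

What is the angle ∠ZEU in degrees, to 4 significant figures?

65.32°

Checks: |UE| = 24.20 ✓; |EZ| = 44.10 ✓.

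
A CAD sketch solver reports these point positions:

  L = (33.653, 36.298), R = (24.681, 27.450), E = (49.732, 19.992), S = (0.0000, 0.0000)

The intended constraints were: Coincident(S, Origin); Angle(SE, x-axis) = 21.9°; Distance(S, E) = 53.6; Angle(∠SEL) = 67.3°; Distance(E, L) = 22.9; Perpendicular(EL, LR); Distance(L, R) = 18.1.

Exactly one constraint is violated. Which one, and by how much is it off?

Distance(L, R) = 18.1 — off by 5.50.

S = (0.00, 0.00) ✓; SE at 21.90° ✓; |SE| = 53.60 ✓; ∠SEL = 67.30° ✓; |EL| = 22.90 ✓; ∠(EL, LR) = 90.00° ✓; |LR| = 12.60 ✗.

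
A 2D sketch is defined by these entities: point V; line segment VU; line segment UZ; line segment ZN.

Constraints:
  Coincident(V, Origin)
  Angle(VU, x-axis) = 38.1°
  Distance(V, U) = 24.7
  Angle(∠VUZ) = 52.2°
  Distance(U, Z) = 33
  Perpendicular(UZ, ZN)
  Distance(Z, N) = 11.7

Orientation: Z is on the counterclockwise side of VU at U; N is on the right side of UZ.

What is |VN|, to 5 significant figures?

35.965

∠VUZ = 52.2°, so UZ runs at 38.1° + (180° − 52.2°) = 165.90° from the x-axis; with |UZ| = 33.0, Z = U + 33.0·(cos 165.90°, sin 165.90°) = (-12.568, 23.280). UZ ⟂ ZN; with |ZN| = 11.7 on the right of UZ, N = Z + 11.7·(0.24362, 0.96987) = (-9.7182, 34.628). Then |VN| = |N − V| = 35.965.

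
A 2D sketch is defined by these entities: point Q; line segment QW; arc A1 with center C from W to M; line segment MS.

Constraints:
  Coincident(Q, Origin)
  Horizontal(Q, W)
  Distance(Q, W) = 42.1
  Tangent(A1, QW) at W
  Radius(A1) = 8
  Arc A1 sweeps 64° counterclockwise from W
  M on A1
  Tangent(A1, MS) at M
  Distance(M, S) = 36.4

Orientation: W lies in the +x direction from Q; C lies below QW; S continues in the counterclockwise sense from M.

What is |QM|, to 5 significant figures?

35.198

Q is at the origin; Q and W share the same y with |QW| = 42.1 and W on the +x side, so W = (42.100, 0.0000). Tangency of A1 to QW means the radius CW is perpendicular to QW, so C = W + (0, -8) = (42.100, -8.0000). On A1, W sits at bearing 90° from C; a 64° counterclockwise sweep puts M at bearing 154°, so M = C + 8.0·(cos 154°, sin 154°) = (34.910, -4.4930). Then |QM| = |M − Q| = 35.198.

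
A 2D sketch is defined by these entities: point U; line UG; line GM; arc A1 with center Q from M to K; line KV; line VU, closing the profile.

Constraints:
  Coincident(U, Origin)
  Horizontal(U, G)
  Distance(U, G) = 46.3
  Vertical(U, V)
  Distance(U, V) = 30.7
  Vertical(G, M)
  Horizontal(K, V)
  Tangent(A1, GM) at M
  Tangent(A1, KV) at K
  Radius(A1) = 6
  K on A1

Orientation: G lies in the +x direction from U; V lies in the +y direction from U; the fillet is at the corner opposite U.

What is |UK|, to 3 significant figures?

50.7

U is at the origin; UG is horizontal with |UG| = 46.3 and G on the +x side, so G = (46.3, 0.00). UV is vertical with |UV| = 30.7 and V on the +y side, so V = (0.00, 30.7). The virtual corner opposite U is at (46.3, 30.7). Since A1 is tangent to GM there, QM ⟂ GM and since A1 is tangent to KV there, QK ⟂ KV, with radius 6.0, so the center Q sits 6.0 in from both sides at Q = (40.3, 24.7). That places the tangent points at M = (46.3, 24.7) on GM and K = (40.3, 30.7) on KV. Then |UK| = |K − U| = 50.7.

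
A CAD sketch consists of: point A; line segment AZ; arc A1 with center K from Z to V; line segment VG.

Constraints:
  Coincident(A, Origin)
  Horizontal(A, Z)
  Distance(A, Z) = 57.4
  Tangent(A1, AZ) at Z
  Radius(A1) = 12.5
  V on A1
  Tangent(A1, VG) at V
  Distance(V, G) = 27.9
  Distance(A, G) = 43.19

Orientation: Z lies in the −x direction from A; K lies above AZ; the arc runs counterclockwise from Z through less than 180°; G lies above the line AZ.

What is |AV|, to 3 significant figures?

47.2

A is at the origin; A and Z share the same y with |AZ| = 57.4 and Z on the −x side, so Z = (-57.4, 0.00). Tangency of A1 to AZ means the radius KZ is perpendicular to AZ, so K = Z + (0, 12.5) = (-57.4, 12.5). Since KV ⟂ VG (tangency), |KG| = √(12.5² + 27.9²) = 30.6 regardless of where V sits on A1. So G lies on both circle(A, 43.19) and circle(K, 30.6); the above-AZ intersection is G = (-31.8, 29.2). V is the foot of the tangent from G: V = (-46.9, 5.74).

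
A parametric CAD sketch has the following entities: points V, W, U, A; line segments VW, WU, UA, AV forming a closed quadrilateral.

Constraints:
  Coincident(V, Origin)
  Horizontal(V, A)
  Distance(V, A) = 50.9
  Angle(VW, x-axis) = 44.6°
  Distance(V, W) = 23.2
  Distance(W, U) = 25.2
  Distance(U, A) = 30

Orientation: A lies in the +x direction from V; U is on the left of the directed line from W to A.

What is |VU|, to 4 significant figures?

47.80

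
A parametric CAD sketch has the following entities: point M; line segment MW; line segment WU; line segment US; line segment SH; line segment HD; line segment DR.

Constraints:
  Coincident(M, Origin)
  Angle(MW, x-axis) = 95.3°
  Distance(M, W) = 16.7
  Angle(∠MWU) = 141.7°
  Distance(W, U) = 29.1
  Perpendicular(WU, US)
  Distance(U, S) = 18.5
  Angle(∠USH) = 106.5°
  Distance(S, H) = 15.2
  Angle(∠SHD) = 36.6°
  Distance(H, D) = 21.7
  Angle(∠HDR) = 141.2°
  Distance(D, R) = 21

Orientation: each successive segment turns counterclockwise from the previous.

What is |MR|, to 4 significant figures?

61.84

M is at the origin; MW runs at 95.3° with length 16.7, so W = (-1.543, 16.63). ∠MWU = 141.7° gives WU at 133.6° from the x-axis; with |WU| = 29.1, U = (-21.61, 37.70). WU ⟂ US, so US runs at -136.4°; with |US| = 18.5, S = (-35.01, 24.94). ∠USH = 106.5° gives SH at -62.90° from the x-axis; with |SH| = 15.2, H = (-28.08, 11.41). ∠SHD = 36.6° gives HD at 80.50° from the x-axis; with |HD| = 21.7, D = (-24.50, 32.82). ∠HDR = 141.2° gives DR at 119.3° from the x-axis; with |DR| = 21.0, R = (-34.78, 51.13). Then |MR| = |R − M| = 61.84.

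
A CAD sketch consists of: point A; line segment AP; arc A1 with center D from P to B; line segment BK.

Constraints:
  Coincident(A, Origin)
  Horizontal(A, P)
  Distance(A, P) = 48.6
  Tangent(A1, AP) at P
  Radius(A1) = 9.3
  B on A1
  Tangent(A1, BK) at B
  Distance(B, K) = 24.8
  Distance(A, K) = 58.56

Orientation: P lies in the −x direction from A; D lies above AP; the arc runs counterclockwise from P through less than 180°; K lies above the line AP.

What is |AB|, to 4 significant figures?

41.38

A is at the origin; A and P share the same y with |AP| = 48.6 and P on the −x side, so P = (-48.60, 0.000). Since A1 is tangent to AP there, DP ⟂ AP, so D = P + (0, 9.3) = (-48.60, 9.300). Since DB ⟂ BK (tangency), |DK| = √(9.3² + 24.8²) = 26.49 regardless of where B sits on A1. So K lies on both circle(A, 58.56) and circle(D, 26.49); the above-AP intersection is K = (-46.42, 35.70). B is the foot of the tangent from K: B = (-39.65, 11.84).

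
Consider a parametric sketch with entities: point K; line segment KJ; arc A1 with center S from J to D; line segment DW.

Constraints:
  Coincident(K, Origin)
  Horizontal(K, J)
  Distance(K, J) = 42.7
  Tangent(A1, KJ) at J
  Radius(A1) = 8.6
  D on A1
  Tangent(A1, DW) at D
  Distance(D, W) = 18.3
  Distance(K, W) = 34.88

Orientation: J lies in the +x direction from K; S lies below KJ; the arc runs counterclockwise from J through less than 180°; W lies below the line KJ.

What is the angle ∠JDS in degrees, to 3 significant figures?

57.2°

Checks: |KJ| = 42.70 ✓; |SD| = 8.600 ✓; ∠(SD, DW) = 90.00° ✓; |DW| = 18.30 ✓; |KW| = 34.88 ✓.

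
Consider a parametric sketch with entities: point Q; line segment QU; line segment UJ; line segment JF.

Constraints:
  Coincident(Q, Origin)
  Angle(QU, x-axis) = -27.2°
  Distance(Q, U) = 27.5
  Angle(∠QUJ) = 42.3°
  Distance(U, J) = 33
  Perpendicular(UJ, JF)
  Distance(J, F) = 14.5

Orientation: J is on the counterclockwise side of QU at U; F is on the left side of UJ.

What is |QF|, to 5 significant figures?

13.279

Q is at the origin; QU runs at -27.2° with length 27.5, so U = 27.5·(cos -27.2°, sin -27.2°) = (24.459, -12.570). ∠QUJ = 42.3°, so UJ runs at -27.2° + (180° − 42.3°) = 110.50° from the x-axis; with |UJ| = 33.0, J = U + 33.0·(cos 110.50°, sin 110.50°) = (12.902, 18.340). The perpendicularity gives JF at right angles to UJ; with |JF| = 14.5 on the left of UJ, F = J + 14.5·(-0.93667, -0.35021) = (-0.67964, 13.262). Then |QF| = |F − Q| = 13.279.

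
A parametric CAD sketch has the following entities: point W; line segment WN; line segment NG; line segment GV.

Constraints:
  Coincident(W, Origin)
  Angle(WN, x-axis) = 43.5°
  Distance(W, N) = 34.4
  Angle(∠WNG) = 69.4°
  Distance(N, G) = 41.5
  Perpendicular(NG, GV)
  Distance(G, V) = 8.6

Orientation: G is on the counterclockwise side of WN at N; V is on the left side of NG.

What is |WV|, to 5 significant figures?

37.698

W is at the origin; WN runs at 43.5° with length 34.4, so N = 34.4·(cos 43.5°, sin 43.5°) = (24.953, 23.679). ∠WNG = 69.4°, so NG runs at 43.5° + (180° − 69.4°) = 154.10° from the x-axis; with |NG| = 41.5, G = N + 41.5·(cos 154.10°, sin 154.10°) = (-12.379, 41.807). The perpendicularity gives GV at right angles to NG; with |GV| = 8.6 on the left of NG, V = G + 8.6·(-0.43680, -0.89956) = (-16.135, 34.070). Then |WV| = |V − W| = 37.698.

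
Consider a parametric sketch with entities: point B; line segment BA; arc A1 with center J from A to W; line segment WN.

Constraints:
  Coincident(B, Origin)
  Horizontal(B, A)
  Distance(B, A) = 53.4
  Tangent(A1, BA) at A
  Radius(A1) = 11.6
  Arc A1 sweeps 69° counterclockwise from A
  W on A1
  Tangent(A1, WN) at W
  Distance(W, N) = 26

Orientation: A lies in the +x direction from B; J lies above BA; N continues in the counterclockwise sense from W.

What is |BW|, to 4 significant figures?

64.66

A1 meets BA tangentially, so JA is at right angles to BA, so J = A + (0, 11.6) = (53.40, 11.60). On A1, A sits at bearing -90° from J; a 69° counterclockwise sweep puts W at bearing -21°, so W = J + 11.6·(cos -21°, sin -21°) = (64.23, 7.443). Then |BW| = |W − B| = 64.66.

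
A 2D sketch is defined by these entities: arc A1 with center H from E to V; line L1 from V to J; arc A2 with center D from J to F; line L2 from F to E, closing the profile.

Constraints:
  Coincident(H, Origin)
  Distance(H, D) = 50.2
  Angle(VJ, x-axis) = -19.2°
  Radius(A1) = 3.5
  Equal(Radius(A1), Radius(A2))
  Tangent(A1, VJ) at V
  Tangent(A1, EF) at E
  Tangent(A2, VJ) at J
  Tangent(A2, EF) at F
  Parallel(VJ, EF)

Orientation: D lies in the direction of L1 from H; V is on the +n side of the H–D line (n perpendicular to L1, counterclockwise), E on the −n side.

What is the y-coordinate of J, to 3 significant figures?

-13.2

The slot axis is L1's direction at -19.2°, so u = (cos -19.2°, sin -19.2°) = (0.944, -0.329) and n = (−sin -19.2°, cos -19.2°) = (0.329, 0.944). H is at the origin and D lies 50.2 along u from H, so D = 50.2·u = (47.4, -16.5). Tangency of A1 to both parallel lines with radius 3.5 puts V and E at H ± 3.5·n: V = (1.15, 3.31), E = (-1.15, -3.31). Equal radii place J and F the same way about D: J = D + 3.5·n = (48.6, -13.2), F = D − 3.5·n = (46.3, -19.8). So J.y = -13.2.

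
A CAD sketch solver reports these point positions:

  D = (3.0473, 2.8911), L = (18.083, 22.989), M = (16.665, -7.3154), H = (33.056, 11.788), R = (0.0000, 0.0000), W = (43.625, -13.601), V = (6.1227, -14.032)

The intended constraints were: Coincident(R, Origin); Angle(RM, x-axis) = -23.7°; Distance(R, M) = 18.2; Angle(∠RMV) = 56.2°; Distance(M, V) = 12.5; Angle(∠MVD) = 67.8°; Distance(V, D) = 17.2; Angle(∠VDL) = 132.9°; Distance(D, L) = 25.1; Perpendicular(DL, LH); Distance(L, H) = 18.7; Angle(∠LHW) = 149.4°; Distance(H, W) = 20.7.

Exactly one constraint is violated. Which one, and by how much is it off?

Distance(H, W) = 20.7 — off by 6.80.

R = (0.00, 0.00) ✓; RM at -23.70° ✓; |RM| = 18.20 ✓; ∠RMV = 56.20° ✓; |MV| = 12.50 ✓; ∠MVD = 67.80° ✓; |VD| = 17.20 ✓; ∠VDL = 132.9° ✓; |DL| = 25.10 ✓; ∠(DL, LH) = 90.00° ✓; |LH| = 18.70 ✓; ∠LHW = 149.4° ✓; |HW| = 27.50 ✗.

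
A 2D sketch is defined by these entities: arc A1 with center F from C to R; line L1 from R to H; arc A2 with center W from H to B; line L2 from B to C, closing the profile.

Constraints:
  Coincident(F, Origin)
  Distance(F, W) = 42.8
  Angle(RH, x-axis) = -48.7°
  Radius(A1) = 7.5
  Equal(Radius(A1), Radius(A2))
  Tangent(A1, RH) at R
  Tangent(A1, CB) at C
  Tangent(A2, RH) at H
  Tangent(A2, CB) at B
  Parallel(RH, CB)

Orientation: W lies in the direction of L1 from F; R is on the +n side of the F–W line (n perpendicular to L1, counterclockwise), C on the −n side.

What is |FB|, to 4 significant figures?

43.45

The slot axis is L1's direction at -48.7°, so u = (cos -48.7°, sin -48.7°) = (0.6600, -0.7513) and n = (−sin -48.7°, cos -48.7°) = (0.7513, 0.6600). F is at the origin and W lies 42.8 along u from F, so W = 42.8·u = (28.25, -32.15). Tangency of A1 to both parallel lines with radius 7.5 puts R and C at F ± 7.5·n: R = (5.634, 4.950), C = (-5.634, -4.950). Equal radii place H and B the same way about W: H = W + 7.5·n = (33.88, -27.20), B = W − 7.5·n = (22.61, -37.10). Then |FB| = |B − F| = 43.45.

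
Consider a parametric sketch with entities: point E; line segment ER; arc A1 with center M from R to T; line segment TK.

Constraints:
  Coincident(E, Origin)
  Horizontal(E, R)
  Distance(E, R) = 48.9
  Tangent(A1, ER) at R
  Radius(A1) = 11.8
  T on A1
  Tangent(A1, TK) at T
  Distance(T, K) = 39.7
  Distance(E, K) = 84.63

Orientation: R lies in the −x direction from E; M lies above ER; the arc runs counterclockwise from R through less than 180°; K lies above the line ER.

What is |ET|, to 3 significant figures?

45.8

E is at the origin; ER is horizontal with |ER| = 48.9 and R on the −x side, so R = (-48.9, 0.00). Since A1 is tangent to ER there, MR ⟂ ER, so M = R + (0, 11.8) = (-48.9, 11.8). Since MT ⟂ TK (tangency), |MK| = √(11.8² + 39.7²) = 41.4 regardless of where T sits on A1. So K lies on both circle(E, 84.63) and circle(M, 41.4); the above-ER intersection is K = (-70.1, 47.4). T is the foot of the tangent from K: T = (-40.9, 20.5).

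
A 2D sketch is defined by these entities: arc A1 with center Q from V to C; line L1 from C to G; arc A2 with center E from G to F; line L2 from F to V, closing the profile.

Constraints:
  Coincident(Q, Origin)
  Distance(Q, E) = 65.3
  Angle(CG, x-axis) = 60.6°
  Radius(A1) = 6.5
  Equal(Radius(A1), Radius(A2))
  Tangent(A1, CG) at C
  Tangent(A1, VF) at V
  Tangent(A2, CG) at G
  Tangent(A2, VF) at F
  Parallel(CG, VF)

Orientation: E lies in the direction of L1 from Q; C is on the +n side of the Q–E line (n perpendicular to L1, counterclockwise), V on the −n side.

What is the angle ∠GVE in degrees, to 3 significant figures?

5.57°

The slot axis is L1's direction at 60.6°, so u = (cos 60.6°, sin 60.6°) = (0.491, 0.871) and n = (−sin 60.6°, cos 60.6°) = (-0.871, 0.491). Q is at the origin and E lies 65.3 along u from Q, so E = 65.3·u = (32.1, 56.9). Tangency of A1 to both parallel lines with radius 6.5 puts C and V at Q ± 6.5·n: C = (-5.66, 3.19), V = (5.66, -3.19). Equal radii place G and F the same way about E: G = E + 6.5·n = (26.4, 60.1), F = E − 6.5·n = (37.7, 53.7). Then cos ∠GVE = VG·VE / (|VG||VE|), giving 5.57°.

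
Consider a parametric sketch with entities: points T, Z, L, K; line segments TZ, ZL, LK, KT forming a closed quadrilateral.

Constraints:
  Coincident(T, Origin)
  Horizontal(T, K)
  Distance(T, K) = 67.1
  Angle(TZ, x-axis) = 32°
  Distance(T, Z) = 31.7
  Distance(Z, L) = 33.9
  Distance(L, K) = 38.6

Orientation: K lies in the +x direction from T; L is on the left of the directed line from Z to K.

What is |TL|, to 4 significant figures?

65.57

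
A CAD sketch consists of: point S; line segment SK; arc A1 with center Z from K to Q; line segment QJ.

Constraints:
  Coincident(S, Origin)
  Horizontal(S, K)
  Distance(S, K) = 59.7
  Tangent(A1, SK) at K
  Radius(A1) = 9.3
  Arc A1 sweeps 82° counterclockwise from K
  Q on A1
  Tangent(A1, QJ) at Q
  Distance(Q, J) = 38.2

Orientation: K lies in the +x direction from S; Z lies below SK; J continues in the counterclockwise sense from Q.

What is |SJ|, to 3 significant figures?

64.4

S is at the origin; S and K share the same y with |SK| = 59.7 and K on the +x side, so K = (59.7, 0.00). The tangent condition forces ZK to be normal to SK, so Z = K + (0, -9.3) = (59.7, -9.30). On A1, K sits at bearing 90° from Z; an 82° counterclockwise sweep puts Q at bearing 172°, so Q = Z + 9.3·(cos 172°, sin 172°) = (50.5, -8.01). The tangent condition forces ZQ to be normal to QJ, so QJ runs along (−sin 172°, cos 172°); with |QJ| = 38.2, J = (45.2, -45.8). Then |SJ| = |J − S| = 64.4.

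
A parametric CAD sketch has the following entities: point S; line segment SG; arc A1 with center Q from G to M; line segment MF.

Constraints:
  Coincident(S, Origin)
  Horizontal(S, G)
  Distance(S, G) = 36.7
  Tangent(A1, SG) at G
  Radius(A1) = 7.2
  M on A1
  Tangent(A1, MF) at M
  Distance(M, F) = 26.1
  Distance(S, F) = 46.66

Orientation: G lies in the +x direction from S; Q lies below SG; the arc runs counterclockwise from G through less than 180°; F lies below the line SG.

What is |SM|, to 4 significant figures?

30.57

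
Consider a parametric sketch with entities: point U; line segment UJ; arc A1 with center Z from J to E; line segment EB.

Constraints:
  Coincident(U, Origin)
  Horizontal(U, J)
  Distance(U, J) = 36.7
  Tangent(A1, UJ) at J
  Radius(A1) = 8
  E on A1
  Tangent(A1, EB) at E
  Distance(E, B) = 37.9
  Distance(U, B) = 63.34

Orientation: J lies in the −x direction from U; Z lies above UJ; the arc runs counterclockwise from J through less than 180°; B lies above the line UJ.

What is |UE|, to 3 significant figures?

31.3

Checks: |ZE| = 8.000 ✓; ∠(ZE, EB) = 90.00° ✓; |EB| = 37.90 ✓; |UB| = 63.34 ✓.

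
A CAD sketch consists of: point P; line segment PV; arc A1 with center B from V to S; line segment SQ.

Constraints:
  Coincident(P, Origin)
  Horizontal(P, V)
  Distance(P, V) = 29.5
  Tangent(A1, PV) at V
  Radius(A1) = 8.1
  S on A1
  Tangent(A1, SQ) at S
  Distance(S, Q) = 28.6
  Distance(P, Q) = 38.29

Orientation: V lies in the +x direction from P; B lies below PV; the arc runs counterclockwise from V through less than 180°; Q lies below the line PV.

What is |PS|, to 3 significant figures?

22.5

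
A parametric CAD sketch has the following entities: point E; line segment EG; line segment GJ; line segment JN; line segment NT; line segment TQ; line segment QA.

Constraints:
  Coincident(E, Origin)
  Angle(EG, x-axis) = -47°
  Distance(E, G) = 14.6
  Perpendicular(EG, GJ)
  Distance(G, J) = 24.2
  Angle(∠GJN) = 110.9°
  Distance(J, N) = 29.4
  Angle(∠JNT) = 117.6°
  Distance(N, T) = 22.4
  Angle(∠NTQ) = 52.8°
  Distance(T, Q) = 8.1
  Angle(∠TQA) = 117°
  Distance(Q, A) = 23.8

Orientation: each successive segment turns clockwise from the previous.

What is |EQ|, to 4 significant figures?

28.36

E is at the origin; EG runs at -47.0° with length 14.6, so G = (9.957, -10.68). The perpendicularity gives GJ at right angles to EG, so GJ runs at -137.0°; with |GJ| = 24.2, J = (-7.742, -27.18). ∠GJN = 110.9° gives JN at 153.9° from the x-axis; with |JN| = 29.4, N = (-34.14, -14.25). ∠JNT = 117.6° gives NT at 91.50° from the x-axis; with |NT| = 22.4, T = (-34.73, 8.144). ∠NTQ = 52.8° gives TQ at -35.70° from the x-axis; with |TQ| = 8.1, Q = (-28.15, 3.418). Then |EQ| = |Q − E| = 28.36.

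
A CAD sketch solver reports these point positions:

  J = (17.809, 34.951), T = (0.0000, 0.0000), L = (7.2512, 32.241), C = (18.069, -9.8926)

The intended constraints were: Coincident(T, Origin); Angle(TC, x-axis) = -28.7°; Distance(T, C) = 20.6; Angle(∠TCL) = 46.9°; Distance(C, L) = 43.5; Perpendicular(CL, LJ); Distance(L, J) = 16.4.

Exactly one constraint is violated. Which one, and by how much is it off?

Distance(L, J) = 16.4 — off by 5.50.

T = (0.00, 0.00) ✓; TC at -28.70° ✓; |TC| = 20.60 ✓; ∠TCL = 46.90° ✓; |CL| = 43.50 ✓; ∠(CL, LJ) = 90.00° ✓; |LJ| = 10.90 ✗.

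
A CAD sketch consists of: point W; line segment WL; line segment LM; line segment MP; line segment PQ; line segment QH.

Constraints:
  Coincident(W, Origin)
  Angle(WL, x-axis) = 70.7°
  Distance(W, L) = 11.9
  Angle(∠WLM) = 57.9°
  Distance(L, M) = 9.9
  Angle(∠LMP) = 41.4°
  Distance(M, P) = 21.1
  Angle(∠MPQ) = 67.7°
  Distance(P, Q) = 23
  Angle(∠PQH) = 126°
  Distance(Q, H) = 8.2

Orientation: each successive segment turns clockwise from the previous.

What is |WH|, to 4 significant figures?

28.85

∠MPQ = 67.7° gives PQ at 57.70° from the x-axis; with |PQ| = 23.0, Q = (1.620, 26.60). ∠PQH = 126.0° gives QH at 3.700° from the x-axis; with |QH| = 8.2, H = (9.803, 27.13). Then |WH| = |H − W| = 28.85.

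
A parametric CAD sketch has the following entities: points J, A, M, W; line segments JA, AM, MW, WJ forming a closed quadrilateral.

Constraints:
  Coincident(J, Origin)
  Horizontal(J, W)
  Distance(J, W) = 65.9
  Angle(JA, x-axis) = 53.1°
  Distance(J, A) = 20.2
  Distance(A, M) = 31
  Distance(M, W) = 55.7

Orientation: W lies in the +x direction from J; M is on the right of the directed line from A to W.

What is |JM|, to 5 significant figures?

19.225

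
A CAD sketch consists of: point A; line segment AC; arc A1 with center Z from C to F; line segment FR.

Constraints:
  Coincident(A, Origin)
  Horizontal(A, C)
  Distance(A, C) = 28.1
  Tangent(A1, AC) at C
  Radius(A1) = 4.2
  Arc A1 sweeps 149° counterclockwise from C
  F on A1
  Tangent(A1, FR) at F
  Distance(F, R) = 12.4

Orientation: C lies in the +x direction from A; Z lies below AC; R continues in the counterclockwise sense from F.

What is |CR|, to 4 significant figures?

16.52

On A1, C sits at bearing 90° from Z; a 149° counterclockwise sweep puts F at bearing 239°, so F = Z + 4.2·(cos 239°, sin 239°) = (25.94, -7.800). A1 meets FR tangentially, so ZF is at right angles to FR, so FR runs along (−sin 239°, cos 239°); with |FR| = 12.4, R = (36.57, -14.19). Then |CR| = |R − C| = 16.52.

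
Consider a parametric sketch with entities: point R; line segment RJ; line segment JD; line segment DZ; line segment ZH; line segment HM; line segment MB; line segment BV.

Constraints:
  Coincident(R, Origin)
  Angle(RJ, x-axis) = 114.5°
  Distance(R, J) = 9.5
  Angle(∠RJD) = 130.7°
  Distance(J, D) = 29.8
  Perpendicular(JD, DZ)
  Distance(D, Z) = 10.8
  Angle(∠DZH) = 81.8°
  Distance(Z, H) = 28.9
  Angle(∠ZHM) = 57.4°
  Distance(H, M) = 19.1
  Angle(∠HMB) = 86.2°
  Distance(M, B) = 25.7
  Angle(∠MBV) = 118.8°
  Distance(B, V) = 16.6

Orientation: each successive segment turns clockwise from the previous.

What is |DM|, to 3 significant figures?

17.9

R is at the origin; RJ runs at 114.5° with length 9.5, so J = (-3.94, 8.64). ∠RJD = 130.7° gives JD at 65.2° from the x-axis; with |JD| = 29.8, D = (8.56, 35.7). JD ⟂ DZ, so DZ runs at -24.8°; with |DZ| = 10.8, Z = (18.4, 31.2). ∠DZH = 81.8° gives ZH at -123° from the x-axis; with |ZH| = 28.9, H = (2.62, 6.93). ∠ZHM = 57.4° gives HM at 114° from the x-axis; with |HM| = 19.1, M = (-5.27, 24.3). Then |DM| = |M − D| = 17.9.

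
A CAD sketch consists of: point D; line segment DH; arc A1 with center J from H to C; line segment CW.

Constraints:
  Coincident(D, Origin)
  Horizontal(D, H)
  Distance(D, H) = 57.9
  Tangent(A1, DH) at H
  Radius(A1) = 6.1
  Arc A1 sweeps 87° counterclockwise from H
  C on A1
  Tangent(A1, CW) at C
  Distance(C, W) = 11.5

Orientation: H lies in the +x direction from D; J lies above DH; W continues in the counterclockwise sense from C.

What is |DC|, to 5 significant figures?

64.252

D is at the origin; D and H share the same y with |DH| = 57.9 and H on the +x side, so H = (57.900, 0.0000). Tangency of A1 to DH means the radius JH is perpendicular to DH, so J = H + (0, 6.1) = (57.900, 6.1000). On A1, H sits at bearing -90° from J; an 87° counterclockwise sweep puts C at bearing -3°, so C = J + 6.1·(cos -3°, sin -3°) = (63.992, 5.7808). Then |DC| = |C − D| = 64.252.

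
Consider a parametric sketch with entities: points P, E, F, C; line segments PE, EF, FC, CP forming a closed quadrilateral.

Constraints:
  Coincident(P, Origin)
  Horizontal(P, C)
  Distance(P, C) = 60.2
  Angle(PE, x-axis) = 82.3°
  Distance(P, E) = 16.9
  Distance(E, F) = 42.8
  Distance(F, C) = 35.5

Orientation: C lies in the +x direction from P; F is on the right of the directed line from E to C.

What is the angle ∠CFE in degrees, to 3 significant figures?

100°

P is at the origin; PC is horizontal with |PC| = 60.2 and C in +x, so C = (60.2, 0). PE runs at 82.3° with |PE| = 16.9, so E = (2.26, 16.7). F is determined by |EF| = 42.8 and |FC| = 35.5 together: it lies at the intersection of circle(E, 42.8) and circle(C, 35.5). With |EC| = 60.3, the foot of the radical line on EC is 34.9 from E and the perpendicular offset is √(42.8² − 34.9²) = 24.8. Taking the right-of-EC solution: F = (28.9, -16.8).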